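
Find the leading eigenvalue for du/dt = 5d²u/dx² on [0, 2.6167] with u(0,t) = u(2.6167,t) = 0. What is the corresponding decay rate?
Eigenvalues: λₙ = 5n²π²/2.6167².
First three modes:
  n=1: λ₁ = 5π²/2.6167² ≈ 7.207
  n=2: λ₂ = 20π²/2.6167² ≈ 28.828 (4× faster decay)
  n=3: λ₃ = 45π²/2.6167² ≈ 64.864 (9× faster decay)
As t → ∞, higher modes decay exponentially faster. The n=1 mode dominates: u ~ c₁ sin(πx/2.6167) e^{-λ₁t}.
Decay rate: λ₁ = 5π²/2.6167² ≈ 7.207.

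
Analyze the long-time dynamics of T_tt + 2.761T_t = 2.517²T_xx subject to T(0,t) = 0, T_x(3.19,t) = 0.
Long-time behavior: T → 0. Damping (γ=2.761) dissipates energy; oscillations decay exponentially.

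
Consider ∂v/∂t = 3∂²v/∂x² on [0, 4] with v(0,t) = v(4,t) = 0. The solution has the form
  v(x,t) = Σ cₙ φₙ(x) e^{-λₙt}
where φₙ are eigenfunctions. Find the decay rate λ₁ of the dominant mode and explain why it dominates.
Eigenvalues: λₙ = 3n²π²/4².
First three modes:
  n=1: λ₁ = 3π²/4² ≈ 1.851
  n=2: λ₂ = 12π²/4² ≈ 7.402 (4× faster decay)
  n=3: λ₃ = 27π²/4² ≈ 16.655 (9× faster decay)
As t → ∞, higher modes decay exponentially faster. The n=1 mode dominates: v ~ c₁ sin(πx/4) e^{-λ₁t}.
Decay rate: λ₁ = 3π²/4² ≈ 1.851.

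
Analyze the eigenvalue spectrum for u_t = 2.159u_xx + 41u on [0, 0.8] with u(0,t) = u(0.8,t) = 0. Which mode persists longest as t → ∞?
Eigenvalues: λₙ = 2.159n²π²/0.8² - 41.
First three modes:
  n=1: λ₁ = 2.159π²/0.8² - 41 ≈ -7.706
  n=2: λ₂ = 8.636π²/0.8² - 41 ≈ 92.178
  n=3: λ₃ = 19.431π²/0.8² - 41 ≈ 258.65
Since 2.159π²/0.8² ≈ 33.294 < 41, λ₁ < 0.
The n=1 mode grows fastest (−λₙ is largest for n=1) → dominates.
Asymptotic: u ~ c₁ sin(πx/0.8) e^{7.706t} (exponential growth at rate −λ₁ ≈ 7.706).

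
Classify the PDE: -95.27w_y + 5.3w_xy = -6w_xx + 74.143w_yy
Rewriting in standard form: 6w_xx + 5.3w_xy - 74.143w_yy - 95.27w_y = 0. A = 6, B = 5.3, C = -74.143. Discriminant B² - 4AC = 1807.522. Since 1807.522 > 0, hyperbolic.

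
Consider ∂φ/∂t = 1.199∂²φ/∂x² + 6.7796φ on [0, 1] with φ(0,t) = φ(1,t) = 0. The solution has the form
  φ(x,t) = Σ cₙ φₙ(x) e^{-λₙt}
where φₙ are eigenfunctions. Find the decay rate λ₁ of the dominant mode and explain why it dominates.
Eigenvalues: λₙ = 1.199n²π²/1² - 6.7796.
First three modes:
  n=1: λ₁ = 1.199π² - 6.7796 ≈ 5.054
  n=2: λ₂ = 4.796π² - 6.7796 ≈ 40.555
  n=3: λ₃ = 10.791π² - 6.7796 ≈ 99.723
Since 1.199π² ≈ 11.834 > 6.7796, all λₙ > 0.
The n=1 mode decays slowest → dominates as t → ∞.
Asymptotic: φ ~ c₁ sin(πx/1) e^{-λ₁t} with decay rate λ₁ ≈ 5.054.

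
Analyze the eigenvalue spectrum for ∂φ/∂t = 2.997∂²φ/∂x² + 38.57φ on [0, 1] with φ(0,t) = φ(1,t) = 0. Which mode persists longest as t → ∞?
Eigenvalues: λₙ = 2.997n²π²/1² - 38.57.
First three modes:
  n=1: λ₁ = 2.997π² - 38.57 ≈ -8.991
  n=2: λ₂ = 11.988π² - 38.57 ≈ 79.747
  n=3: λ₃ = 26.973π² - 38.57 ≈ 227.643
Since 2.997π² ≈ 29.579 < 38.57, λ₁ < 0.
The n=1 mode grows fastest (−λₙ is largest for n=1) → dominates.
Asymptotic: φ ~ c₁ sin(πx/1) e^{8.991t} (exponential growth at rate −λ₁ ≈ 8.991).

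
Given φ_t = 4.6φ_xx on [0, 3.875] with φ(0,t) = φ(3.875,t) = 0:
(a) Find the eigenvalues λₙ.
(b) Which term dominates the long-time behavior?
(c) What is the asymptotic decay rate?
Eigenvalues: λₙ = 4.6n²π²/3.875².
First three modes:
  n=1: λ₁ = 4.6π²/3.875² ≈ 3.024
  n=2: λ₂ = 18.4π²/3.875² ≈ 12.094 (4× faster decay)
  n=3: λ₃ = 41.4π²/3.875² ≈ 27.212 (9× faster decay)
As t → ∞, higher modes decay exponentially faster. The n=1 mode dominates: φ ~ c₁ sin(πx/3.875) e^{-λ₁t}.
Decay rate: λ₁ = 4.6π²/3.875² ≈ 3.024.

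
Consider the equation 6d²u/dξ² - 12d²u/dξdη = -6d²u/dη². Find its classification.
Rewriting in standard form: 6d²u/dξ² - 12d²u/dξdη + 6d²u/dη² = 0. Parabolic. (A = 6, B = -12, C = 6 gives B² - 4AC = 0.)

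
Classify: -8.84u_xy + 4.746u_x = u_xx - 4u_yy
Rewriting in standard form: -u_xx - 8.84u_xy + 4u_yy + 4.746u_x = 0. Hyperbolic (discriminant = 94.1456).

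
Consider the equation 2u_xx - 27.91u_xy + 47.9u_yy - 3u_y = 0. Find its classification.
Hyperbolic. (A = 2, B = -27.91, C = 47.9 gives B² - 4AC = 395.7681.)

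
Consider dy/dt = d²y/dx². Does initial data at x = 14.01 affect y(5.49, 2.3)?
Yes, for any finite x. The heat equation has infinite propagation speed, so all initial data affects all points at any t > 0.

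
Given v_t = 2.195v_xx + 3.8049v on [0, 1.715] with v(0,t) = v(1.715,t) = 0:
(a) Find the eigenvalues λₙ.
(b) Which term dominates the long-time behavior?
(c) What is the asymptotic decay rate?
Eigenvalues: λₙ = 2.195n²π²/1.715² - 3.8049.
First three modes:
  n=1: λ₁ = 2.195π²/1.715² - 3.8049 ≈ 3.561
  n=2: λ₂ = 8.78π²/1.715² - 3.8049 ≈ 25.657
  n=3: λ₃ = 19.755π²/1.715² - 3.8049 ≈ 62.485
Since 2.195π²/1.715² ≈ 7.366 > 3.8049, all λₙ > 0.
The n=1 mode decays slowest → dominates as t → ∞.
Asymptotic: v ~ c₁ sin(πx/1.715) e^{-λ₁t} with decay rate λ₁ ≈ 3.561.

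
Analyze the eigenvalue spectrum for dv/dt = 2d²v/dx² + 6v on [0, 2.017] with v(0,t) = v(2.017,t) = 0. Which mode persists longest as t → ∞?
Eigenvalues: λₙ = 2n²π²/2.017² - 6.
First three modes:
  n=1: λ₁ = 2π²/2.017² - 6 ≈ -1.148
  n=2: λ₂ = 8π²/2.017² - 6 ≈ 13.408
  n=3: λ₃ = 18π²/2.017² - 6 ≈ 37.668
Since 2π²/2.017² ≈ 4.852 < 6, λ₁ < 0.
The n=1 mode grows fastest (−λₙ is largest for n=1) → dominates.
Asymptotic: v ~ c₁ sin(πx/2.017) e^{1.148t} (exponential growth at rate −λ₁ ≈ 1.148).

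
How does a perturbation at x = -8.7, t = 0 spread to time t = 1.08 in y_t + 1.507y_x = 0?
At x = -7.07244. The characteristic carries data from (-8.7, 0) to (-7.07244, 1.08).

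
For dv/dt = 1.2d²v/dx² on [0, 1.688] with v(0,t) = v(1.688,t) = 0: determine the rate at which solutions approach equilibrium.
Eigenvalues: λₙ = 1.2n²π²/1.688².
First three modes:
  n=1: λ₁ = 1.2π²/1.688² ≈ 4.157
  n=2: λ₂ = 4.8π²/1.688² ≈ 16.626 (4× faster decay)
  n=3: λ₃ = 10.8π²/1.688² ≈ 37.409 (9× faster decay)
As t → ∞, higher modes decay exponentially faster. The n=1 mode dominates: v ~ c₁ sin(πx/1.688) e^{-λ₁t}.
Decay rate: λ₁ = 1.2π²/1.688² ≈ 4.157.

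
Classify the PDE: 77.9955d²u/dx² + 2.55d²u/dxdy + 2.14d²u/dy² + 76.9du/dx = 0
A = 77.9955, B = 2.55, C = 2.14. Discriminant B² - 4AC = -661.13898. Since -661.13898 < 0, elliptic.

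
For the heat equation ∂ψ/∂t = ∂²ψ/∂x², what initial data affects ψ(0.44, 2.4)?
The entire real line. The heat equation has infinite propagation speed: any initial disturbance instantly affects all points (though exponentially small far away).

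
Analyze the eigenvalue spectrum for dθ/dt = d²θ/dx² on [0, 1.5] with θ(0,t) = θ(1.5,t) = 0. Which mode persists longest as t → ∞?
Eigenvalues: λₙ = n²π²/1.5².
First three modes:
  n=1: λ₁ = π²/1.5² ≈ 4.386
  n=2: λ₂ = 4π²/1.5² ≈ 17.546 (4× faster decay)
  n=3: λ₃ = 9π²/1.5² ≈ 39.478 (9× faster decay)
As t → ∞, higher modes decay exponentially faster. The n=1 mode dominates: θ ~ c₁ sin(πx/1.5) e^{-λ₁t}.
Decay rate: λ₁ = π²/1.5² ≈ 4.386.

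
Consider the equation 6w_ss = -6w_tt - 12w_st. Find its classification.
Rewriting in standard form: 6w_ss + 12w_st + 6w_tt = 0. Parabolic. (A = 6, B = 12, C = 6 gives B² - 4AC = 0.)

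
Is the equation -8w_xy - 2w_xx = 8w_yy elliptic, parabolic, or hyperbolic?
Rewriting in standard form: -2w_xx - 8w_xy - 8w_yy = 0. Computing B² - 4AC with A = -2, B = -8, C = -8: discriminant = 0 (zero). Answer: parabolic.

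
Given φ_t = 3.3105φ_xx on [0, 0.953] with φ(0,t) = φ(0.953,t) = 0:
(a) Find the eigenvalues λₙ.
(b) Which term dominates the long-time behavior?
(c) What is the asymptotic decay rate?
Eigenvalues: λₙ = 3.3105n²π²/0.953².
First three modes:
  n=1: λ₁ = 3.3105π²/0.953² ≈ 35.976
  n=2: λ₂ = 13.242π²/0.953² ≈ 143.902 (4× faster decay)
  n=3: λ₃ = 29.7945π²/0.953² ≈ 323.78 (9× faster decay)
As t → ∞, higher modes decay exponentially faster. The n=1 mode dominates: φ ~ c₁ sin(πx/0.953) e^{-λ₁t}.
Decay rate: λ₁ = 3.3105π²/0.953² ≈ 35.976.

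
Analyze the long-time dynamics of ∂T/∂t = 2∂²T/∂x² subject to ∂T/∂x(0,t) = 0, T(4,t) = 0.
Long-time behavior: T → 0. Heat escapes through the Dirichlet boundary.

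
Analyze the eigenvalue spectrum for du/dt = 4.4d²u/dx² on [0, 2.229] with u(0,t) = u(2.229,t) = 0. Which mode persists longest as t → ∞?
Eigenvalues: λₙ = 4.4n²π²/2.229².
First three modes:
  n=1: λ₁ = 4.4π²/2.229² ≈ 8.74
  n=2: λ₂ = 17.6π²/2.229² ≈ 34.962 (4× faster decay)
  n=3: λ₃ = 39.6π²/2.229² ≈ 78.664 (9× faster decay)
As t → ∞, higher modes decay exponentially faster. The n=1 mode dominates: u ~ c₁ sin(πx/2.229) e^{-λ₁t}.
Decay rate: λ₁ = 4.4π²/2.229² ≈ 8.74.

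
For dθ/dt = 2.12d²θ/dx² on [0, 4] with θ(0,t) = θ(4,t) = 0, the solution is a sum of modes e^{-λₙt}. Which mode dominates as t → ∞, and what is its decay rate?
Eigenvalues: λₙ = 2.12n²π²/4².
First three modes:
  n=1: λ₁ = 2.12π²/4² ≈ 1.308
  n=2: λ₂ = 8.48π²/4² ≈ 5.231 (4× faster decay)
  n=3: λ₃ = 19.08π²/4² ≈ 11.77 (9× faster decay)
As t → ∞, higher modes decay exponentially faster. The n=1 mode dominates: θ ~ c₁ sin(πx/4) e^{-λ₁t}.
Decay rate: λ₁ = 2.12π²/4² ≈ 1.308.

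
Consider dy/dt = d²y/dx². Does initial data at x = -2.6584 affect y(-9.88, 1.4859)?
Yes, for any finite x. The heat equation has infinite propagation speed, so all initial data affects all points at any t > 0.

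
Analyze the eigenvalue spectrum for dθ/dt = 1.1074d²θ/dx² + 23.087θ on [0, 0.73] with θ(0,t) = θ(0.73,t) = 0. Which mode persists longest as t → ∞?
Eigenvalues: λₙ = 1.1074n²π²/0.73² - 23.087.
First three modes:
  n=1: λ₁ = 1.1074π²/0.73² - 23.087 ≈ -2.577
  n=2: λ₂ = 4.4296π²/0.73² - 23.087 ≈ 58.952
  n=3: λ₃ = 9.9666π²/0.73² - 23.087 ≈ 161.5
Since 1.1074π²/0.73² ≈ 20.51 < 23.087, λ₁ < 0.
The n=1 mode grows fastest (−λₙ is largest for n=1) → dominates.
Asymptotic: θ ~ c₁ sin(πx/0.73) e^{2.577t} (exponential growth at rate −λ₁ ≈ 2.577).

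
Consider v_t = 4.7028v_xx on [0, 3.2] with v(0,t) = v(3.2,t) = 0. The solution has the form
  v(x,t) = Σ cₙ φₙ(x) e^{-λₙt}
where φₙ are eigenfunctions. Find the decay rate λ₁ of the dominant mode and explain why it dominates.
Eigenvalues: λₙ = 4.7028n²π²/3.2².
First three modes:
  n=1: λ₁ = 4.7028π²/3.2² ≈ 4.533
  n=2: λ₂ = 18.8112π²/3.2² ≈ 18.131 (4× faster decay)
  n=3: λ₃ = 42.3252π²/3.2² ≈ 40.794 (9× faster decay)
As t → ∞, higher modes decay exponentially faster. The n=1 mode dominates: v ~ c₁ sin(πx/3.2) e^{-λ₁t}.
Decay rate: λ₁ = 4.7028π²/3.2² ≈ 4.533.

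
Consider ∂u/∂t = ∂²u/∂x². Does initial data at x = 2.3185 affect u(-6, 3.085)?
Yes, for any finite x. The heat equation has infinite propagation speed, so all initial data affects all points at any t > 0.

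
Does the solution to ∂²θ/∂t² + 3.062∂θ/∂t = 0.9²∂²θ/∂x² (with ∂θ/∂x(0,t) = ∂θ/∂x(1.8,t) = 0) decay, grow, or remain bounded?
θ → constant (steady state). Damping (γ=3.062) dissipates the nonconstant modes; with Neumann BCs the spatial average obeys M''+γM'=0 and tends to a finite limit.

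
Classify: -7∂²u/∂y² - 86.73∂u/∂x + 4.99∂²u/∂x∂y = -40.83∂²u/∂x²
Rewriting in standard form: 40.83∂²u/∂x² + 4.99∂²u/∂x∂y - 7∂²u/∂y² - 86.73∂u/∂x = 0. Hyperbolic (discriminant = 1168.1401).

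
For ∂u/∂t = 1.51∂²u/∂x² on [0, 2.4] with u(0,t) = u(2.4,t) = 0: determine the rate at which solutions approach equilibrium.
Eigenvalues: λₙ = 1.51n²π²/2.4².
First three modes:
  n=1: λ₁ = 1.51π²/2.4² ≈ 2.587
  n=2: λ₂ = 6.04π²/2.4² ≈ 10.349 (4× faster decay)
  n=3: λ₃ = 13.59π²/2.4² ≈ 23.286 (9× faster decay)
As t → ∞, higher modes decay exponentially faster. The n=1 mode dominates: u ~ c₁ sin(πx/2.4) e^{-λ₁t}.
Decay rate: λ₁ = 1.51π²/2.4² ≈ 2.587.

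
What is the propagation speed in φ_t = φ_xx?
Infinite. The heat equation is parabolic, not hyperbolic, so disturbances propagate instantly.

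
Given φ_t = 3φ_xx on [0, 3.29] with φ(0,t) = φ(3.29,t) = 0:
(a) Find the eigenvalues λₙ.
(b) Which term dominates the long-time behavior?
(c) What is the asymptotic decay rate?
Eigenvalues: λₙ = 3n²π²/3.29².
First three modes:
  n=1: λ₁ = 3π²/3.29² ≈ 2.735
  n=2: λ₂ = 12π²/3.29² ≈ 10.942 (4× faster decay)
  n=3: λ₃ = 27π²/3.29² ≈ 24.619 (9× faster decay)
As t → ∞, higher modes decay exponentially faster. The n=1 mode dominates: φ ~ c₁ sin(πx/3.29) e^{-λ₁t}.
Decay rate: λ₁ = 3π²/3.29² ≈ 2.735.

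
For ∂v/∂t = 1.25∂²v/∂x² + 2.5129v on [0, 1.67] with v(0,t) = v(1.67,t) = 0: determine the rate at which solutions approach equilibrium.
Eigenvalues: λₙ = 1.25n²π²/1.67² - 2.5129.
First three modes:
  n=1: λ₁ = 1.25π²/1.67² - 2.5129 ≈ 1.911
  n=2: λ₂ = 5π²/1.67² - 2.5129 ≈ 15.182
  n=3: λ₃ = 11.25π²/1.67² - 2.5129 ≈ 37.3
Since 1.25π²/1.67² ≈ 4.424 > 2.5129, all λₙ > 0.
The n=1 mode decays slowest → dominates as t → ∞.
Asymptotic: v ~ c₁ sin(πx/1.67) e^{-λ₁t} with decay rate λ₁ ≈ 1.911.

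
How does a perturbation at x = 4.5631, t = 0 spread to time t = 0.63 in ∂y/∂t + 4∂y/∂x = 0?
At x = 7.0831. The characteristic carries data from (4.5631, 0) to (7.0831, 0.63).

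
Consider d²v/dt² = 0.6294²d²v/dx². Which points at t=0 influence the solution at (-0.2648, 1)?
Domain of dependence: [-0.8942, 0.3646]. Signals travel at speed 0.6294, so data within |x - -0.2648| ≤ 0.6294·1 = 0.6294 can reach the point.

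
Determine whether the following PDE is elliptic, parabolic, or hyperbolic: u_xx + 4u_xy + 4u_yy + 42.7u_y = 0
Coefficients: A = 1, B = 4, C = 4. B² - 4AC = 0, which is zero, so the equation is parabolic.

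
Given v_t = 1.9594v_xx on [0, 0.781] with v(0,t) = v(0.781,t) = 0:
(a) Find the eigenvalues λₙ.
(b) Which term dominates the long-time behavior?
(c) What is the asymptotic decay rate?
Eigenvalues: λₙ = 1.9594n²π²/0.781².
First three modes:
  n=1: λ₁ = 1.9594π²/0.781² ≈ 31.704
  n=2: λ₂ = 7.8376π²/0.781² ≈ 126.818 (4× faster decay)
  n=3: λ₃ = 17.6346π²/0.781² ≈ 285.34 (9× faster decay)
As t → ∞, higher modes decay exponentially faster. The n=1 mode dominates: v ~ c₁ sin(πx/0.781) e^{-λ₁t}.
Decay rate: λ₁ = 1.9594π²/0.781² ≈ 31.704.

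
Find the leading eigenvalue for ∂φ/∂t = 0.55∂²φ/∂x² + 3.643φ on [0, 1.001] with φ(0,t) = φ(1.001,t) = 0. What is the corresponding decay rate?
Eigenvalues: λₙ = 0.55n²π²/1.001² - 3.643.
First three modes:
  n=1: λ₁ = 0.55π²/1.001² - 3.643 ≈ 1.774
  n=2: λ₂ = 2.2π²/1.001² - 3.643 ≈ 18.027
  n=3: λ₃ = 4.95π²/1.001² - 3.643 ≈ 45.114
Since 0.55π²/1.001² ≈ 5.417 > 3.643, all λₙ > 0.
The n=1 mode decays slowest → dominates as t → ∞.
Asymptotic: φ ~ c₁ sin(πx/1.001) e^{-λ₁t} with decay rate λ₁ ≈ 1.774.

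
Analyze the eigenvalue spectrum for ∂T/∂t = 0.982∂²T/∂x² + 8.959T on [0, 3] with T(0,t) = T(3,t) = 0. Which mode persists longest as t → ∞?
Eigenvalues: λₙ = 0.982n²π²/3² - 8.959.
First three modes:
  n=1: λ₁ = 0.982π²/3² - 8.959 ≈ -7.882
  n=2: λ₂ = 3.928π²/3² - 8.959 ≈ -4.651
  n=3: λ₃ = 8.838π²/3² - 8.959 ≈ 0.733
Since 0.982π²/3² ≈ 1.077 < 8.959, λ₁ < 0.
The n=1 mode grows fastest (−λₙ is largest for n=1) → dominates.
Asymptotic: T ~ c₁ sin(πx/3) e^{7.882t} (exponential growth at rate −λ₁ ≈ 7.882).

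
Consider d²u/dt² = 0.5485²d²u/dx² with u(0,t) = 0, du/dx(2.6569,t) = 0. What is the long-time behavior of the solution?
As t → ∞, u oscillates (no decay). Energy is conserved; the solution oscillates indefinitely as standing waves.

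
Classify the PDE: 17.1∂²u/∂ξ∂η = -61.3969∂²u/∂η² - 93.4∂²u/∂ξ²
Rewriting in standard form: 93.4∂²u/∂ξ² + 17.1∂²u/∂ξ∂η + 61.3969∂²u/∂η² = 0. A = 93.4, B = 17.1, C = 61.3969. Discriminant B² - 4AC = -22645.47184. Since -22645.47184 < 0, elliptic.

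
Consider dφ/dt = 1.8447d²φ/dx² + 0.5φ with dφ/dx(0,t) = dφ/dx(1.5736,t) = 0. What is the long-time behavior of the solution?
As t → ∞, φ grows unboundedly. With Neumann BCs the constant mode has diffusion eigenvalue 0, so any r > 0 makes it grow like e^(0.5t); solution grows exponentially.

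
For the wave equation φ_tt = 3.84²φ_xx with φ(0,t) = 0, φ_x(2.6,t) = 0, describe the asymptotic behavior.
φ oscillates (no decay). Energy is conserved; the solution oscillates indefinitely as standing waves.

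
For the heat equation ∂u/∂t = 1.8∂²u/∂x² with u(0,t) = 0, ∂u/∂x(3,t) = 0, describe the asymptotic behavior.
u → 0. Heat escapes through the Dirichlet boundary.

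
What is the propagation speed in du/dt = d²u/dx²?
Infinite. The heat equation is parabolic, not hyperbolic, so disturbances propagate instantly.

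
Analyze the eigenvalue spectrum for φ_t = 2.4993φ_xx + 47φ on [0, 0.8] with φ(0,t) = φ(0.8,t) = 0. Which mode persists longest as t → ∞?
Eigenvalues: λₙ = 2.4993n²π²/0.8² - 47.
First three modes:
  n=1: λ₁ = 2.4993π²/0.8² - 47 ≈ -8.458
  n=2: λ₂ = 9.9972π²/0.8² - 47 ≈ 107.169
  n=3: λ₃ = 22.4937π²/0.8² - 47 ≈ 299.881
Since 2.4993π²/0.8² ≈ 38.542 < 47, λ₁ < 0.
The n=1 mode grows fastest (−λₙ is largest for n=1) → dominates.
Asymptotic: φ ~ c₁ sin(πx/0.8) e^{8.458t} (exponential growth at rate −λ₁ ≈ 8.458).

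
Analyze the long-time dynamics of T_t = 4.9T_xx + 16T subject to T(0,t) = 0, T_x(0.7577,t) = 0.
Long-time behavior: T → 0. Diffusion dominates reaction (r=16 < κπ²/(4L²)≈21.06); solution decays.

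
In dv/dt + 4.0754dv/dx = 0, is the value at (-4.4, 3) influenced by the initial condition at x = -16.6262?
Yes. The characteristic through (-4.4, 3) passes through x = -16.6262.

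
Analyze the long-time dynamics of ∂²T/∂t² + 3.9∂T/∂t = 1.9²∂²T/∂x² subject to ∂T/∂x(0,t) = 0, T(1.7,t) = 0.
Long-time behavior: T → 0. Damping (γ=3.9) dissipates energy; oscillations decay exponentially.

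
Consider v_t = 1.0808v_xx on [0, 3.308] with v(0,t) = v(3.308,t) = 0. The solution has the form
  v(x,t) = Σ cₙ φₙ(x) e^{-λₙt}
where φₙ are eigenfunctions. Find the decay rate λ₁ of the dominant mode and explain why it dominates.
Eigenvalues: λₙ = 1.0808n²π²/3.308².
First three modes:
  n=1: λ₁ = 1.0808π²/3.308² ≈ 0.975
  n=2: λ₂ = 4.3232π²/3.308² ≈ 3.899 (4× faster decay)
  n=3: λ₃ = 9.7272π²/3.308² ≈ 8.773 (9× faster decay)
As t → ∞, higher modes decay exponentially faster. The n=1 mode dominates: v ~ c₁ sin(πx/3.308) e^{-λ₁t}.
Decay rate: λ₁ = 1.0808π²/3.308² ≈ 0.975.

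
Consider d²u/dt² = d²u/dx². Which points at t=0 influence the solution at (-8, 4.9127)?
Domain of dependence: [-12.9127, -3.0873]. Signals travel at speed 1, so data within |x - -8| ≤ 1·4.9127 = 4.9127 can reach the point.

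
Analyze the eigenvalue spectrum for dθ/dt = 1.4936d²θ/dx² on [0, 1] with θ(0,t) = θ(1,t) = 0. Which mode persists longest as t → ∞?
Eigenvalues: λₙ = 1.4936n²π².
First three modes:
  n=1: λ₁ = 1.4936π² ≈ 14.741
  n=2: λ₂ = 5.9744π² ≈ 58.965 (4× faster decay)
  n=3: λ₃ = 13.4424π² ≈ 132.671 (9× faster decay)
As t → ∞, higher modes decay exponentially faster. The n=1 mode dominates: θ ~ c₁ sin(πx) e^{-λ₁t}.
Decay rate: λ₁ = 1.4936π² ≈ 14.741.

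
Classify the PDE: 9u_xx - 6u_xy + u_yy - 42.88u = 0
A = 9, B = -6, C = 1. Discriminant B² - 4AC = 0. Since 0 = 0, parabolic.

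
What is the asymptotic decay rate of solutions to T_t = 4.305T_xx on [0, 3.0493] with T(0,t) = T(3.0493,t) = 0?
Eigenvalues: λₙ = 4.305n²π²/3.0493².
First three modes:
  n=1: λ₁ = 4.305π²/3.0493² ≈ 4.57
  n=2: λ₂ = 17.22π²/3.0493² ≈ 18.278 (4× faster decay)
  n=3: λ₃ = 38.745π²/3.0493² ≈ 41.126 (9× faster decay)
As t → ∞, higher modes decay exponentially faster. The n=1 mode dominates: T ~ c₁ sin(πx/3.0493) e^{-λ₁t}.
Decay rate: λ₁ = 4.305π²/3.0493² ≈ 4.57.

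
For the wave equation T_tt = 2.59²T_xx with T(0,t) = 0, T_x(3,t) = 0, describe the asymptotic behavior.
T oscillates (no decay). Energy is conserved; the solution oscillates indefinitely as standing waves.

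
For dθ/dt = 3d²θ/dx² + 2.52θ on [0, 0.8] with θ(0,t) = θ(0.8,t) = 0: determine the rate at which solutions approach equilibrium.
Eigenvalues: λₙ = 3n²π²/0.8² - 2.52.
First three modes:
  n=1: λ₁ = 3π²/0.8² - 2.52 ≈ 43.744
  n=2: λ₂ = 12π²/0.8² - 2.52 ≈ 182.535
  n=3: λ₃ = 27π²/0.8² - 2.52 ≈ 413.854
Since 3π²/0.8² ≈ 46.264 > 2.52, all λₙ > 0.
The n=1 mode decays slowest → dominates as t → ∞.
Asymptotic: θ ~ c₁ sin(πx/0.8) e^{-λ₁t} with decay rate λ₁ ≈ 43.744.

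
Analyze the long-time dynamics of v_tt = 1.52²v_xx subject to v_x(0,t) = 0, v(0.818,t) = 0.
Long-time behavior: v oscillates (no decay). Energy is conserved; the solution oscillates indefinitely as standing waves.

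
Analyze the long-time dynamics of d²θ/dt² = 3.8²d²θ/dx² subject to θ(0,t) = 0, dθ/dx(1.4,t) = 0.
Long-time behavior: θ oscillates (no decay). Energy is conserved; the solution oscillates indefinitely as standing waves.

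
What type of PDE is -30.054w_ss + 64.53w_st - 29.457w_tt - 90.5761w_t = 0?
With A = -30.054, B = 64.53, C = -29.457, the discriminant is 622.918188. This is a hyperbolic PDE.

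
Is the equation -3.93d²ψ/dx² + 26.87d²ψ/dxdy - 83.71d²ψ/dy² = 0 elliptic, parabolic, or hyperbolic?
Computing B² - 4AC with A = -3.93, B = 26.87, C = -83.71: discriminant = -593.9243 (negative). Answer: elliptic.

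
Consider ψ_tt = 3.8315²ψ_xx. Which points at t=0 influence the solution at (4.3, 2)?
Domain of dependence: [-3.363, 11.963]. Signals travel at speed 3.8315, so data within |x - 4.3| ≤ 3.8315·2 = 7.663 can reach the point.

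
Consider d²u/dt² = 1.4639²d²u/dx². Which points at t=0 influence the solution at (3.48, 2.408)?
Domain of dependence: [-0.0450712, 7.0050712]. Signals travel at speed 1.4639, so data within |x - 3.48| ≤ 1.4639·2.408 = 3.5250712 can reach the point.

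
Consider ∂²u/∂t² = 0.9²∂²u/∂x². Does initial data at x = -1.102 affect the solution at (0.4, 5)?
Yes. The domain of dependence is [-4.1, 4.9], and -1.102 ∈ [-4.1, 4.9].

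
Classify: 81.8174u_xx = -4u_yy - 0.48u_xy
Rewriting in standard form: 81.8174u_xx + 0.48u_xy + 4u_yy = 0. Elliptic (discriminant = -1308.848).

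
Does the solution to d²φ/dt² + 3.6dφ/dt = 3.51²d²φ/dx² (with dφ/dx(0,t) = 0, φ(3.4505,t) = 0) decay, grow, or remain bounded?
φ → 0. Damping (γ=3.6) dissipates energy; oscillations decay exponentially.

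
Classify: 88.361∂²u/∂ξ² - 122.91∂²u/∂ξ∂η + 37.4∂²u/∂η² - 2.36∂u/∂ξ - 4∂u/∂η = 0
Hyperbolic (discriminant = 1888.0625).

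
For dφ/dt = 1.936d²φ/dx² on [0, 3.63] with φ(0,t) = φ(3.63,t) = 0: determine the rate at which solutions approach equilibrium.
Eigenvalues: λₙ = 1.936n²π²/3.63².
First three modes:
  n=1: λ₁ = 1.936π²/3.63² ≈ 1.45
  n=2: λ₂ = 7.744π²/3.63² ≈ 5.8 (4× faster decay)
  n=3: λ₃ = 17.424π²/3.63² ≈ 13.051 (9× faster decay)
As t → ∞, higher modes decay exponentially faster. The n=1 mode dominates: φ ~ c₁ sin(πx/3.63) e^{-λ₁t}.
Decay rate: λ₁ = 1.936π²/3.63² ≈ 1.45.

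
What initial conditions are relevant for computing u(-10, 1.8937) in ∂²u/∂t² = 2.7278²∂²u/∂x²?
Domain of dependence: [-15.16563486, -4.83436514]. Signals travel at speed 2.7278, so data within |x - -10| ≤ 2.7278·1.8937 = 5.16563486 can reach the point.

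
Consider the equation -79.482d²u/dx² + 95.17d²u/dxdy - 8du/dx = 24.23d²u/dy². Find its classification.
Rewriting in standard form: -79.482d²u/dx² + 95.17d²u/dxdy - 24.23d²u/dy² - 8du/dx = 0. Hyperbolic. (A = -79.482, B = 95.17, C = -24.23 gives B² - 4AC = 1353.93346.)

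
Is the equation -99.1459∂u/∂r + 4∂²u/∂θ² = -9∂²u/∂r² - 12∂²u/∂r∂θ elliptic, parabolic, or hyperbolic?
Rewriting in standard form: 9∂²u/∂r² + 12∂²u/∂r∂θ + 4∂²u/∂θ² - 99.1459∂u/∂r = 0. Computing B² - 4AC with A = 9, B = 12, C = 4: discriminant = 0 (zero). Answer: parabolic.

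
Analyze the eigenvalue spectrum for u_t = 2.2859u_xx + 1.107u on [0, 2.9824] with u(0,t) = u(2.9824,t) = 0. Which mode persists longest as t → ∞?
Eigenvalues: λₙ = 2.2859n²π²/2.9824² - 1.107.
First three modes:
  n=1: λ₁ = 2.2859π²/2.9824² - 1.107 ≈ 1.429
  n=2: λ₂ = 9.1436π²/2.9824² - 1.107 ≈ 9.039
  n=3: λ₃ = 20.5731π²/2.9824² - 1.107 ≈ 21.721
Since 2.2859π²/2.9824² ≈ 2.536 > 1.107, all λₙ > 0.
The n=1 mode decays slowest → dominates as t → ∞.
Asymptotic: u ~ c₁ sin(πx/2.9824) e^{-λ₁t} with decay rate λ₁ ≈ 1.429.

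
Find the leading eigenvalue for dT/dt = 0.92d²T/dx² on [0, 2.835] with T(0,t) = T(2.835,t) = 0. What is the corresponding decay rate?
Eigenvalues: λₙ = 0.92n²π²/2.835².
First three modes:
  n=1: λ₁ = 0.92π²/2.835² ≈ 1.13
  n=2: λ₂ = 3.68π²/2.835² ≈ 4.519 (4× faster decay)
  n=3: λ₃ = 8.28π²/2.835² ≈ 10.168 (9× faster decay)
As t → ∞, higher modes decay exponentially faster. The n=1 mode dominates: T ~ c₁ sin(πx/2.835) e^{-λ₁t}.
Decay rate: λ₁ = 0.92π²/2.835² ≈ 1.13.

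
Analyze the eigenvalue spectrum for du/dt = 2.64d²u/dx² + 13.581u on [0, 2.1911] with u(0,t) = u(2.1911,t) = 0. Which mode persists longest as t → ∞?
Eigenvalues: λₙ = 2.64n²π²/2.1911² - 13.581.
First three modes:
  n=1: λ₁ = 2.64π²/2.1911² - 13.581 ≈ -8.154
  n=2: λ₂ = 10.56π²/2.1911² - 13.581 ≈ 8.128
  n=3: λ₃ = 23.76π²/2.1911² - 13.581 ≈ 35.264
Since 2.64π²/2.1911² ≈ 5.427 < 13.581, λ₁ < 0.
The n=1 mode grows fastest (−λₙ is largest for n=1) → dominates.
Asymptotic: u ~ c₁ sin(πx/2.1911) e^{8.154t} (exponential growth at rate −λ₁ ≈ 8.154).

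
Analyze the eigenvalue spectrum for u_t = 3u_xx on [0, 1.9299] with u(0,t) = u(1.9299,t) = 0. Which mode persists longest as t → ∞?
Eigenvalues: λₙ = 3n²π²/1.9299².
First three modes:
  n=1: λ₁ = 3π²/1.9299² ≈ 7.95
  n=2: λ₂ = 12π²/1.9299² ≈ 31.799 (4× faster decay)
  n=3: λ₃ = 27π²/1.9299² ≈ 71.547 (9× faster decay)
As t → ∞, higher modes decay exponentially faster. The n=1 mode dominates: u ~ c₁ sin(πx/1.9299) e^{-λ₁t}.
Decay rate: λ₁ = 3π²/1.9299² ≈ 7.95.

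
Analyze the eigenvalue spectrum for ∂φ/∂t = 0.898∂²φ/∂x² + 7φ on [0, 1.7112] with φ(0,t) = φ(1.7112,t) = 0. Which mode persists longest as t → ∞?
Eigenvalues: λₙ = 0.898n²π²/1.7112² - 7.
First three modes:
  n=1: λ₁ = 0.898π²/1.7112² - 7 ≈ -3.973
  n=2: λ₂ = 3.592π²/1.7112² - 7 ≈ 5.107
  n=3: λ₃ = 8.082π²/1.7112² - 7 ≈ 20.241
Since 0.898π²/1.7112² ≈ 3.027 < 7, λ₁ < 0.
The n=1 mode grows fastest (−λₙ is largest for n=1) → dominates.
Asymptotic: φ ~ c₁ sin(πx/1.7112) e^{3.973t} (exponential growth at rate −λ₁ ≈ 3.973).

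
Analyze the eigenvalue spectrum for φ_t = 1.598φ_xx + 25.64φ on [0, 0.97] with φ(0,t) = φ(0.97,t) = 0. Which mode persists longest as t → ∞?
Eigenvalues: λₙ = 1.598n²π²/0.97² - 25.64.
First three modes:
  n=1: λ₁ = 1.598π²/0.97² - 25.64 ≈ -8.878
  n=2: λ₂ = 6.392π²/0.97² - 25.64 ≈ 41.409
  n=3: λ₃ = 14.382π²/0.97² - 25.64 ≈ 125.221
Since 1.598π²/0.97² ≈ 16.762 < 25.64, λ₁ < 0.
The n=1 mode grows fastest (−λₙ is largest for n=1) → dominates.
Asymptotic: φ ~ c₁ sin(πx/0.97) e^{8.878t} (exponential growth at rate −λ₁ ≈ 8.878).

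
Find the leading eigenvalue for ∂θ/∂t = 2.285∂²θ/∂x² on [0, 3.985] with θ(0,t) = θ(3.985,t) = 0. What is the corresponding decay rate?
Eigenvalues: λₙ = 2.285n²π²/3.985².
First three modes:
  n=1: λ₁ = 2.285π²/3.985² ≈ 1.42
  n=2: λ₂ = 9.14π²/3.985² ≈ 5.681 (4× faster decay)
  n=3: λ₃ = 20.565π²/3.985² ≈ 12.781 (9× faster decay)
As t → ∞, higher modes decay exponentially faster. The n=1 mode dominates: θ ~ c₁ sin(πx/3.985) e^{-λ₁t}.
Decay rate: λ₁ = 2.285π²/3.985² ≈ 1.42.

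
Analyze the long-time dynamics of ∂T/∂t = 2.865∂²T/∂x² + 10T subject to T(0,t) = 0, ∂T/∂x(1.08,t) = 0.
Long-time behavior: T grows unboundedly. Reaction dominates diffusion (r=10 > κπ²/(4L²)≈6.06); solution grows exponentially.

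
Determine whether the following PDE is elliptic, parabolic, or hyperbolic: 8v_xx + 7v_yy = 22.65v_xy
Rewriting in standard form: 8v_xx - 22.65v_xy + 7v_yy = 0. Coefficients: A = 8, B = -22.65, C = 7. B² - 4AC = 289.0225, which is positive, so the equation is hyperbolic.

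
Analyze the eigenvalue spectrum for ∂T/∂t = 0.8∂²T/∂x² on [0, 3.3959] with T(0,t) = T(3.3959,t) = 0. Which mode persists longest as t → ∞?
Eigenvalues: λₙ = 0.8n²π²/3.3959².
First three modes:
  n=1: λ₁ = 0.8π²/3.3959² ≈ 0.685
  n=2: λ₂ = 3.2π²/3.3959² ≈ 2.739 (4× faster decay)
  n=3: λ₃ = 7.2π²/3.3959² ≈ 6.162 (9× faster decay)
As t → ∞, higher modes decay exponentially faster. The n=1 mode dominates: T ~ c₁ sin(πx/3.3959) e^{-λ₁t}.
Decay rate: λ₁ = 0.8π²/3.3959² ≈ 0.685.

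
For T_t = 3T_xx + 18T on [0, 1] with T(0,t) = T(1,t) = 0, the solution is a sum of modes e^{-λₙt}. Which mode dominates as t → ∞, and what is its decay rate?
Eigenvalues: λₙ = 3n²π²/1² - 18.
First three modes:
  n=1: λ₁ = 3π² - 18 ≈ 11.609
  n=2: λ₂ = 12π² - 18 ≈ 100.435
  n=3: λ₃ = 27π² - 18 ≈ 248.479
Since 3π² ≈ 29.609 > 18, all λₙ > 0.
The n=1 mode decays slowest → dominates as t → ∞.
Asymptotic: T ~ c₁ sin(πx/1) e^{-λ₁t} with decay rate λ₁ ≈ 11.609.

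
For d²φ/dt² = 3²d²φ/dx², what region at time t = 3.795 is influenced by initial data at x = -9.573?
Domain of influence: [-20.958, 1.812]. Data at x = -9.573 spreads outward at speed 3.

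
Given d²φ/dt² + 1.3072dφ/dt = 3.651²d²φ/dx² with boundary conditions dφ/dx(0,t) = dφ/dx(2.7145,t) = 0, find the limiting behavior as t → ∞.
φ → constant (steady state). Damping (γ=1.3072) dissipates the nonconstant modes; with Neumann BCs the spatial average obeys M''+γM'=0 and tends to a finite limit.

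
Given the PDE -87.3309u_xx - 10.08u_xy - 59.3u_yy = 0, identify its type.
The second-order coefficients are A = -87.3309, B = -10.08, C = -59.3. Since B² - 4AC = -20613.28308 < 0, this is an elliptic PDE.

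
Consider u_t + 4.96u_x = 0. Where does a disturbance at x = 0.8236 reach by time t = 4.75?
At x = 24.3836. The characteristic carries data from (0.8236, 0) to (24.3836, 4.75).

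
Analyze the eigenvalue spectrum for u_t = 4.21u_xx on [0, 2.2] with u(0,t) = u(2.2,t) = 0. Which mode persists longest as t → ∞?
Eigenvalues: λₙ = 4.21n²π²/2.2².
First three modes:
  n=1: λ₁ = 4.21π²/2.2² ≈ 8.585
  n=2: λ₂ = 16.84π²/2.2² ≈ 34.34 (4× faster decay)
  n=3: λ₃ = 37.89π²/2.2² ≈ 77.264 (9× faster decay)
As t → ∞, higher modes decay exponentially faster. The n=1 mode dominates: u ~ c₁ sin(πx/2.2) e^{-λ₁t}.
Decay rate: λ₁ = 4.21π²/2.2² ≈ 8.585.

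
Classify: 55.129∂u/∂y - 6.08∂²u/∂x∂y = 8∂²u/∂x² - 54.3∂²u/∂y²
Rewriting in standard form: -8∂²u/∂x² - 6.08∂²u/∂x∂y + 54.3∂²u/∂y² + 55.129∂u/∂y = 0. Hyperbolic (discriminant = 1774.5664).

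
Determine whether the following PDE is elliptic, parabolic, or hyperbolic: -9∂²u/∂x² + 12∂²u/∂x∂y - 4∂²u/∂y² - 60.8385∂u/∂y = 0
Coefficients: A = -9, B = 12, C = -4. B² - 4AC = 0, which is zero, so the equation is parabolic.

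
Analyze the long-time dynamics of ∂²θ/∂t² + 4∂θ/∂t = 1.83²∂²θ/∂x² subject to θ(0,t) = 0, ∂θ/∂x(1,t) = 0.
Long-time behavior: θ → 0. Damping (γ=4) dissipates energy; oscillations decay exponentially.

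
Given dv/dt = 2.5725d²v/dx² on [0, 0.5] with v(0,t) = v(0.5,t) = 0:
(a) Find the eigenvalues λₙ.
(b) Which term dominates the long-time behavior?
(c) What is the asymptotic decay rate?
Eigenvalues: λₙ = 2.5725n²π²/0.5².
First three modes:
  n=1: λ₁ = 2.5725π²/0.5² ≈ 101.558
  n=2: λ₂ = 10.29π²/0.5² ≈ 406.233 (4× faster decay)
  n=3: λ₃ = 23.1525π²/0.5² ≈ 914.024 (9× faster decay)
As t → ∞, higher modes decay exponentially faster. The n=1 mode dominates: v ~ c₁ sin(πx/0.5) e^{-λ₁t}.
Decay rate: λ₁ = 2.5725π²/0.5² ≈ 101.558.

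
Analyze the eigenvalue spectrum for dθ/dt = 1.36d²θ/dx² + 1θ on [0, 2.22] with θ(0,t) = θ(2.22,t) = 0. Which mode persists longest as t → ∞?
Eigenvalues: λₙ = 1.36n²π²/2.22² - 1.
First three modes:
  n=1: λ₁ = 1.36π²/2.22² - 1 ≈ 1.724
  n=2: λ₂ = 5.44π²/2.22² - 1 ≈ 9.894
  n=3: λ₃ = 12.24π²/2.22² - 1 ≈ 23.512
Since 1.36π²/2.22² ≈ 2.724 > 1, all λₙ > 0.
The n=1 mode decays slowest → dominates as t → ∞.
Asymptotic: θ ~ c₁ sin(πx/2.22) e^{-λ₁t} with decay rate λ₁ ≈ 1.724.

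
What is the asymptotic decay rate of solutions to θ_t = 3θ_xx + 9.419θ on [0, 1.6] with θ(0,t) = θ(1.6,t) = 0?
Eigenvalues: λₙ = 3n²π²/1.6² - 9.419.
First three modes:
  n=1: λ₁ = 3π²/1.6² - 9.419 ≈ 2.147
  n=2: λ₂ = 12π²/1.6² - 9.419 ≈ 36.845
  n=3: λ₃ = 27π²/1.6² - 9.419 ≈ 94.674
Since 3π²/1.6² ≈ 11.566 > 9.419, all λₙ > 0.
The n=1 mode decays slowest → dominates as t → ∞.
Asymptotic: θ ~ c₁ sin(πx/1.6) e^{-λ₁t} with decay rate λ₁ ≈ 2.147.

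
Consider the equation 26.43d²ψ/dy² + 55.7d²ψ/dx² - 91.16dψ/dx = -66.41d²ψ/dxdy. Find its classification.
Rewriting in standard form: 55.7d²ψ/dx² + 66.41d²ψ/dxdy + 26.43d²ψ/dy² - 91.16dψ/dx = 0. Elliptic. (A = 55.7, B = 66.41, C = 26.43 gives B² - 4AC = -1478.3159.)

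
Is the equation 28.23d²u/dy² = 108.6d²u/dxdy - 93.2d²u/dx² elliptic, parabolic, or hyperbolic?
Rewriting in standard form: 93.2d²u/dx² - 108.6d²u/dxdy + 28.23d²u/dy² = 0. Computing B² - 4AC with A = 93.2, B = -108.6, C = 28.23: discriminant = 1269.816 (positive). Answer: hyperbolic.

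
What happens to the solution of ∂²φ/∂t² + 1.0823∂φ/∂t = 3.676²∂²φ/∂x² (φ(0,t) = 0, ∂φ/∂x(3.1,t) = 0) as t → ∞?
φ → 0. Damping (γ=1.0823) dissipates energy; oscillations decay exponentially.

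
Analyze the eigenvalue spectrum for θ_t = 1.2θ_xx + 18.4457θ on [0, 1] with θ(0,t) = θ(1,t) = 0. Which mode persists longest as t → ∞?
Eigenvalues: λₙ = 1.2n²π²/1² - 18.4457.
First three modes:
  n=1: λ₁ = 1.2π² - 18.4457 ≈ -6.602
  n=2: λ₂ = 4.8π² - 18.4457 ≈ 28.928
  n=3: λ₃ = 10.8π² - 18.4457 ≈ 88.146
Since 1.2π² ≈ 11.844 < 18.4457, λ₁ < 0.
The n=1 mode grows fastest (−λₙ is largest for n=1) → dominates.
Asymptotic: θ ~ c₁ sin(πx/1) e^{6.602t} (exponential growth at rate −λ₁ ≈ 6.602).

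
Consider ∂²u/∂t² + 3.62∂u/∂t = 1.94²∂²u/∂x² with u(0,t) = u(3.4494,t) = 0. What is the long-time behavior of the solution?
As t → ∞, u → 0. Damping (γ=3.62) dissipates energy; oscillations decay exponentially.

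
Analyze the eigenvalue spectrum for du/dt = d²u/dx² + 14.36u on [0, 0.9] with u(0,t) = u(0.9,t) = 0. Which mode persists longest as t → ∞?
Eigenvalues: λₙ = n²π²/0.9² - 14.36.
First three modes:
  n=1: λ₁ = π²/0.9² - 14.36 ≈ -2.175
  n=2: λ₂ = 4π²/0.9² - 14.36 ≈ 34.379
  n=3: λ₃ = 9π²/0.9² - 14.36 ≈ 95.302
Since π²/0.9² ≈ 12.185 < 14.36, λ₁ < 0.
The n=1 mode grows fastest (−λₙ is largest for n=1) → dominates.
Asymptotic: u ~ c₁ sin(πx/0.9) e^{2.175t} (exponential growth at rate −λ₁ ≈ 2.175).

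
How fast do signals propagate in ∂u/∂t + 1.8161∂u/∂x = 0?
Speed = 1.8161. Information travels along x - 1.8161t = const (rightward).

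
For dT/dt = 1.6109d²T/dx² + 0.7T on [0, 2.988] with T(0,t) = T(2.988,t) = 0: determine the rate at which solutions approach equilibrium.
Eigenvalues: λₙ = 1.6109n²π²/2.988² - 0.7.
First three modes:
  n=1: λ₁ = 1.6109π²/2.988² - 0.7 ≈ 1.081
  n=2: λ₂ = 6.4436π²/2.988² - 0.7 ≈ 6.423
  n=3: λ₃ = 14.4981π²/2.988² - 0.7 ≈ 15.327
Since 1.6109π²/2.988² ≈ 1.781 > 0.7, all λₙ > 0.
The n=1 mode decays slowest → dominates as t → ∞.
Asymptotic: T ~ c₁ sin(πx/2.988) e^{-λ₁t} with decay rate λ₁ ≈ 1.081.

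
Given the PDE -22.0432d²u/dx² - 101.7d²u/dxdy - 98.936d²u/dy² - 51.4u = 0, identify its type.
The second-order coefficients are A = -22.0432, B = -101.7, C = -98.936. Since B² - 4AC = 1619.4258592 > 0, this is a hyperbolic PDE.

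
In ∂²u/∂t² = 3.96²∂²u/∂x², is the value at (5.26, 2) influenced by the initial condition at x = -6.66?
No. The domain of dependence is [-2.66, 13.18], and -6.66 is outside this interval.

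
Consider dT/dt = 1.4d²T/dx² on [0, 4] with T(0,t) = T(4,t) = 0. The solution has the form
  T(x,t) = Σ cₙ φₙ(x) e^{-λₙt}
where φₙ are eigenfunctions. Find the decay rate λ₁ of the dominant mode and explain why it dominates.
Eigenvalues: λₙ = 1.4n²π²/4².
First three modes:
  n=1: λ₁ = 1.4π²/4² ≈ 0.864
  n=2: λ₂ = 5.6π²/4² ≈ 3.454 (4× faster decay)
  n=3: λ₃ = 12.6π²/4² ≈ 7.772 (9× faster decay)
As t → ∞, higher modes decay exponentially faster. The n=1 mode dominates: T ~ c₁ sin(πx/4) e^{-λ₁t}.
Decay rate: λ₁ = 1.4π²/4² ≈ 0.864.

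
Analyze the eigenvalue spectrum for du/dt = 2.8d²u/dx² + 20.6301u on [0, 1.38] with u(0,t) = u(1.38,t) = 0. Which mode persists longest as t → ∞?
Eigenvalues: λₙ = 2.8n²π²/1.38² - 20.6301.
First three modes:
  n=1: λ₁ = 2.8π²/1.38² - 20.6301 ≈ -6.119
  n=2: λ₂ = 11.2π²/1.38² - 20.6301 ≈ 37.414
  n=3: λ₃ = 25.2π²/1.38² - 20.6301 ≈ 109.97
Since 2.8π²/1.38² ≈ 14.511 < 20.6301, λ₁ < 0.
The n=1 mode grows fastest (−λₙ is largest for n=1) → dominates.
Asymptotic: u ~ c₁ sin(πx/1.38) e^{6.119t} (exponential growth at rate −λ₁ ≈ 6.119).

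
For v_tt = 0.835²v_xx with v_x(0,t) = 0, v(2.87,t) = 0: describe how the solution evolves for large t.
v oscillates (no decay). Energy is conserved; the solution oscillates indefinitely as standing waves.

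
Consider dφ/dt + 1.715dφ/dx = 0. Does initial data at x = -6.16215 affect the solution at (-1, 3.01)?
Yes. The characteristic through (-1, 3.01) passes through x = -6.16215.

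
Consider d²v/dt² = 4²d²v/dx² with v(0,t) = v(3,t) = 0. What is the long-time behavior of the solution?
As t → ∞, v oscillates (no decay). Energy is conserved; the solution oscillates indefinitely as standing waves.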